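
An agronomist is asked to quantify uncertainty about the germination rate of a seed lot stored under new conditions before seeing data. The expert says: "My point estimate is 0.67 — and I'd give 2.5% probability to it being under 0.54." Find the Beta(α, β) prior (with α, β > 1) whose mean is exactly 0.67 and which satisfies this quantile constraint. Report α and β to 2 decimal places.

α ≈ 35.98, β ≈ 17.72

With mean 0.67 fixed, write α = 0.67s, β = 0.33s where s = α+β.
Need P(θ < 0.54) = 0.025 under Beta(0.67s, 0.33s). Normal approximation: (q−m)/√(m(1−m)/s) ≈ z_{0.025} = -1.96, so s ≈ 0.67·0.33·(-1.96)²/(0.54−0.67)² = 50.3.
At s = 50.3: P(θ<0.54) ≈ 0.029. Adjusting to match 0.025 gives s ≈ 53.70.
So α = 0.67·53.70 ≈ 35.98, β = 0.33·53.70 ≈ 17.72.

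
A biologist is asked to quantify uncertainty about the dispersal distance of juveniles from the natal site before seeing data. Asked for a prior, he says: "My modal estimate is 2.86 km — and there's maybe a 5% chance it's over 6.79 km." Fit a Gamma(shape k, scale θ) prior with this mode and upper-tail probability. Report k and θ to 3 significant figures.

k ≈ 4.65, θ ≈ 0.783

Gamma(k,θ) with k>1 has mode (k−1)θ, so θ = 2.86/(k−1).
Need P(X < 6.79) = 0.95 with θ tied to k this way. Start at k = 2, θ = 2.86: P(X<6.79) ≈ 0.686.
Too low — raise k to concentrate. Iterating converges to k ≈ 4.65.
Then θ = 2.86/(4.65−1) ≈ 0.783.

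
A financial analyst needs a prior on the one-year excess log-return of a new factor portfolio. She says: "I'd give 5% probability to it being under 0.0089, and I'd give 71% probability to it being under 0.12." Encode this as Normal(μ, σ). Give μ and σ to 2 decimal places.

The p-quantile of Normal(μ,σ) is μ + z_p·σ, with z_{0.05} = -1.645 and z_{0.71} = 0.5534.
Eliminate σ: μ = (z₂·x₁ − z₁·x₂)/(z₂ − z₁) = (0.5534·0.0089 − (-1.645)·0.12)/2.198 = 0.09.
Then σ = (x₂ − x₁)/(z₂ − z₁) = (0.12 − 0.0089)/2.198 = 0.05.

μ = 0.09, σ = 0.05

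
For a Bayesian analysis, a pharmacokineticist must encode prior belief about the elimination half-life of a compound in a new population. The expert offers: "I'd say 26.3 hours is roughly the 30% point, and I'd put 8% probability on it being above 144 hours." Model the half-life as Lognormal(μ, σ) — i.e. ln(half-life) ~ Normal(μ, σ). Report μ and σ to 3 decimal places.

μ ≈ 3.732, σ ≈ 0.881

If T ~ Lognormal(μ,σ) then ln T ~ Normal(μ,σ), so the p-quantile of ln T is μ + z_p·σ.
ln(26.3) = 3.27 and ln(144) = 4.97; z_{0.3} = -0.5244, z_{0.92} = 1.405.
σ = (4.97 − 3.27)/(1.405 − (-0.5244)) = 0.881.
μ = 3.27 − (-0.5244)·0.881 = 3.732.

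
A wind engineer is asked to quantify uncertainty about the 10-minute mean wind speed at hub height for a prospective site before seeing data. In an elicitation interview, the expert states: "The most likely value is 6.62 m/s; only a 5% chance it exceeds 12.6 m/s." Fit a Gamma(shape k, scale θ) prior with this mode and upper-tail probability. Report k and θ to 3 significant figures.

Gamma(k,θ) with k>1 has mode (k−1)θ, so θ = 6.62/(k−1).
Need P(X < 12.6) = 0.95 with θ tied to k this way. Start at k = 2, θ = 6.62: P(X<12.6) ≈ 0.567.
Too low — raise k to concentrate. Iterating converges to k ≈ 7.71.
Then θ = 6.62/(7.71−1) ≈ 0.987.

k ≈ 7.71, θ ≈ 0.987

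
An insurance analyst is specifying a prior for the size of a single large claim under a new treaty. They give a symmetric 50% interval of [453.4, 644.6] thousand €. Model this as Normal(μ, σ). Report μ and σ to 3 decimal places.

A symmetric 50% interval runs μ ± z·σ with z = 0.6745.
Half-width = 95.6, so σ = 95.6/0.6745 = 141.737.
μ is the interval midpoint, 549.000.

μ = 549.000, σ = 141.737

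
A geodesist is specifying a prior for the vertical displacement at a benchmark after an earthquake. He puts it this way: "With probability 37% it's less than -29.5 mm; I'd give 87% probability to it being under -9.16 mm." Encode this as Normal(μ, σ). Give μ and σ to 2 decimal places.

For Normal(μ,σ), the p-quantile is μ + z_p·σ. Here z_{0.37} = -0.3319, z_{0.87} = 1.126.
So -29.5 = μ − 0.3319σ and -9.16 = μ + 1.126σ.
Subtracting: σ = (-9.16 − -29.5)/(1.126 − (-0.3319)) = 13.95.
Then μ = -29.5 − (-0.3319)·13.95 = -24.87.

μ = -24.87, σ = 13.95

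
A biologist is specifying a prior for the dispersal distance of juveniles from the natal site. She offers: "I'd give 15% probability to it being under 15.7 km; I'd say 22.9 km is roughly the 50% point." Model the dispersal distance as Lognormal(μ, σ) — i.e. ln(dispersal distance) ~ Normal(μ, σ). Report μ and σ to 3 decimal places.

μ ≈ 3.131, σ ≈ 0.364

If T ~ Lognormal(μ,σ) then ln T ~ Normal(μ,σ), so the p-quantile of ln T is μ + z_p·σ.
ln(15.7) = 2.754 and ln(22.9) = 3.131; z_{0.15} = -1.036, z_{0.5} = 0.
σ = (3.131 − 2.754)/(0 − (-1.036)) = 0.364.
μ = 2.754 − (-1.036)·0.364 = 3.131.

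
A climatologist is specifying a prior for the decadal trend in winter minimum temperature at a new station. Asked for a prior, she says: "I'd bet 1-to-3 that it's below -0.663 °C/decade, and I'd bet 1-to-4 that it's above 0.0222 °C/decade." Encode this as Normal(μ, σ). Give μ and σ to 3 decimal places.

The p-quantile of Normal(μ,σ) is μ + z_p·σ, with z_{0.25} = -0.6745 and z_{0.8} = 0.8416.
Eliminate σ: μ = (z₂·x₁ − z₁·x₂)/(z₂ − z₁) = (0.8416·-0.663 − (-0.6745)·0.0222)/1.516 = -0.358.
Then σ = (x₂ − x₁)/(z₂ − z₁) = (0.0222 − -0.663)/1.516 = 0.452.

μ = -0.358, σ = 0.452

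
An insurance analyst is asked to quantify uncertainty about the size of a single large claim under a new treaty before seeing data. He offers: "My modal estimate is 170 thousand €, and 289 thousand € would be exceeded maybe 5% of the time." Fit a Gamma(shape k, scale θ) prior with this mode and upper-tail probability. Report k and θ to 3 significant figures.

k ≈ 10.9, θ ≈ 17.1

Gamma(k,θ) with k>1 has mode (k−1)θ, so θ = 170/(k−1).
Need P(X < 289) = 0.95 with θ tied to k this way. Start at k = 2, θ = 170: P(X<289) ≈ 0.507.
Too low — raise k to concentrate. Iterating converges to k ≈ 10.9.
Then θ = 170/(10.9−1) ≈ 17.1.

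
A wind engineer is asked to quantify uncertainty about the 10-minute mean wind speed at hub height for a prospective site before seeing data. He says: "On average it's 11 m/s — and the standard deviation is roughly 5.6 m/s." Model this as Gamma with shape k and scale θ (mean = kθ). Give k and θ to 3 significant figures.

k ≈ 3.86, θ ≈ 2.85

For Gamma(k, scale θ): mean = kθ, variance = kθ², so CV = 1/√k.
CV = SD/mean = 5.6/11 = 0.5091, hence k = 1/CV² = 3.86.
Then θ = mean/k = 11/3.86 = 2.85.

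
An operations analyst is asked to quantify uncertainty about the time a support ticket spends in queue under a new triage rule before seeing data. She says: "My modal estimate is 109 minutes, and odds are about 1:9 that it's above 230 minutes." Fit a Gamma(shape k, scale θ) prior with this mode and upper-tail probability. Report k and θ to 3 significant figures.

Gamma(k,θ) with k>1 has mode (k−1)θ, so θ = 109/(k−1).
Need P(X < 230) = 0.9 with θ tied to k this way. Start at k = 2, θ = 109: P(X<230) ≈ 0.623.
Too low — raise k to concentrate. Iterating converges to k ≈ 4.45.
Then θ = 109/(4.45−1) ≈ 31.6.

k ≈ 4.45, θ ≈ 31.6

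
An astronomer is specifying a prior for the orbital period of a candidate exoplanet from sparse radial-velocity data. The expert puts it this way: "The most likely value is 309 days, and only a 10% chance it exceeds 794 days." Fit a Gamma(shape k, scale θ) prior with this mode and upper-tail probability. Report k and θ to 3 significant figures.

k ≈ 3.15, θ ≈ 143

Gamma(k,θ) with k>1 has mode (k−1)θ, so θ = 309/(k−1).
Need P(X < 794) = 0.9 with θ tied to k this way. Start at k = 2, θ = 309: P(X<794) ≈ 0.727.
Too low — raise k to concentrate. Iterating converges to k ≈ 3.15.
Then θ = 309/(3.15−1) ≈ 143.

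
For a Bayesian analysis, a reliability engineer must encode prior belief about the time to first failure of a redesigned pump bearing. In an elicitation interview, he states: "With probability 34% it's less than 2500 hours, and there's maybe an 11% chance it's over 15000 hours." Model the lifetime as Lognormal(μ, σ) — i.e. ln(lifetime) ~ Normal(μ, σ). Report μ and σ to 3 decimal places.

If T ~ Lognormal(μ,σ) then ln T ~ Normal(μ,σ), so the p-quantile of ln T is μ + z_p·σ.
ln(2500) = 7.824 and ln(15000) = 9.616; z_{0.34} = -0.4125, z_{0.89} = 1.227.
σ = (9.616 − 7.824)/(1.227 − (-0.4125)) = 1.093.
μ = 7.824 − (-0.4125)·1.093 = 8.275.

μ ≈ 8.275, σ ≈ 1.093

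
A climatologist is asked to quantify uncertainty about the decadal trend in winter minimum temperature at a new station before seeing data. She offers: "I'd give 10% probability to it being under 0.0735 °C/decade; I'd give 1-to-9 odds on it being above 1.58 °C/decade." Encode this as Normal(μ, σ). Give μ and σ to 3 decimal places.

The p-quantile of Normal(μ,σ) is μ + z_p·σ, with z_{0.1} = -1.282 and z_{0.9} = 1.282.
Eliminate σ: μ = (z₂·x₁ − z₁·x₂)/(z₂ − z₁) = (1.282·0.0735 − (-1.282)·1.58)/2.563 = 0.827.
Then σ = (x₂ − x₁)/(z₂ − z₁) = (1.58 − 0.0735)/2.563 = 0.588.

μ = 0.827, σ = 0.588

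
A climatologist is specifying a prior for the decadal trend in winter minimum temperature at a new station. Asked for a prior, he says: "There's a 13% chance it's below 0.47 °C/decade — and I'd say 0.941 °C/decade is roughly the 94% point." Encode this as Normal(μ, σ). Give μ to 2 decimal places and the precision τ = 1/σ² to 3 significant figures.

For Normal(μ,σ), the p-quantile is μ + z_p·σ. Here z_{0.13} = -1.126, z_{0.94} = 1.555.
So 0.47 = μ − 1.126σ and 0.941 = μ + 1.555σ.
Subtracting: σ = (0.941 − 0.47)/(1.555 − (-1.126)) = 0.18.
Then μ = 0.47 − (-1.126)·0.18 = 0.67.
Precision τ = 1/σ² = 1/0.1757² = 32.4.

μ = 0.67, τ = 32.4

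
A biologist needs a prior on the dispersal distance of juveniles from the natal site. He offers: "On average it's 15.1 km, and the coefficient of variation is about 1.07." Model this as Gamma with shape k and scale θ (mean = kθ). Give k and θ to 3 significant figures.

k ≈ 0.873, θ ≈ 17.3

For Gamma(k, scale θ): mean = kθ, variance = kθ², so CV = 1/√k.
CV = 1.07, hence k = 1/CV² = 0.873.
Then θ = mean/k = 15.1/0.873 = 17.3.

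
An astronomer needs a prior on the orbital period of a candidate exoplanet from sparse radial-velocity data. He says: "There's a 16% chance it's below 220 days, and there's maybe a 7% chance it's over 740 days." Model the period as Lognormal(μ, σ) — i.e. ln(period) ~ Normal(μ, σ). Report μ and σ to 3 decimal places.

μ ≈ 5.882, σ ≈ 0.491

If T ~ Lognormal(μ,σ) then ln T ~ Normal(μ,σ), so the p-quantile of ln T is μ + z_p·σ.
ln(220) = 5.394 and ln(740) = 6.607; z_{0.16} = -0.9945, z_{0.93} = 1.476.
σ = (6.607 − 5.394)/(1.476 − (-0.9945)) = 0.491.
μ = 5.394 − (-0.9945)·0.491 = 5.882.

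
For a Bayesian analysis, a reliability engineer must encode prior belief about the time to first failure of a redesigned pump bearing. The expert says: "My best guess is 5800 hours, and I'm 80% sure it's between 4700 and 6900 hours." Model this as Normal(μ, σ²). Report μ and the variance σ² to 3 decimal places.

A symmetric 80% interval runs μ ± z·σ with z = 1.282.
Half-width = 1100, so σ = 1100/1.282 = 858.3346 and σ² = 736738.218.
μ is the stated best guess, 5800.000.

μ = 5800.000, σ² = 736738.218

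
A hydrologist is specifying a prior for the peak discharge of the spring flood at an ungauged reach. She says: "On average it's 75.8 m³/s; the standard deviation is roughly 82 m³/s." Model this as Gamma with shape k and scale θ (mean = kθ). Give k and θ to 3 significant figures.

k ≈ 0.854, θ ≈ 88.7

For Gamma(k, scale θ): mean = kθ, variance = kθ², so CV = 1/√k.
CV = SD/mean = 82/75.8 = 1.082, hence k = 1/CV² = 0.854.
Then θ = mean/k = 75.8/0.854 = 88.7.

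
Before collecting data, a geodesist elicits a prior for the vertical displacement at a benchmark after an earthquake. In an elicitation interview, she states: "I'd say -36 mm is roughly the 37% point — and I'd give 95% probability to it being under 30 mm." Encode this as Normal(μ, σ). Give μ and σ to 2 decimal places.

For Normal(μ,σ), the p-quantile is μ + z_p·σ. Here z_{0.37} = -0.3319, z_{0.95} = 1.645.
So -36 = μ − 0.3319σ and 30 = μ + 1.645σ.
Subtracting: σ = (30 − -36)/(1.645 − (-0.3319)) = 33.39.
Then μ = -36 − (-0.3319)·33.39 = -24.92.

μ = -24.92, σ = 33.39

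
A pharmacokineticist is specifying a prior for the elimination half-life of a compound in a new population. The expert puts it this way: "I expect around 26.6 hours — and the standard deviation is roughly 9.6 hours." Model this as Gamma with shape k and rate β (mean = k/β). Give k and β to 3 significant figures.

For Gamma(k, rate β): mean = k/β, variance = k/β², so CV = 1/√k.
CV = SD/mean = 9.6/26.6 = 0.3609, hence k = 1/CV² = 7.68.
Then β = k/mean = 7.68/26.6 = 0.289.

k ≈ 7.68, β ≈ 0.289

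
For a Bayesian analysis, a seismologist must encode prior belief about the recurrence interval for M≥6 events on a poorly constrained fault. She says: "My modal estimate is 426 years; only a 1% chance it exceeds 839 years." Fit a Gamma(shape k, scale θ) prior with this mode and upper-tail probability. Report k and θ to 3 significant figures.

k ≈ 11.7, θ ≈ 39.7

Gamma(k,θ) with k>1 has mode (k−1)θ, so θ = 426/(k−1).
Need P(X < 839) = 0.99 with θ tied to k this way. Start at k = 2, θ = 426: P(X<839) ≈ 0.586.
Too low — raise k to concentrate. Iterating converges to k ≈ 11.7.
Then θ = 426/(11.7−1) ≈ 39.7.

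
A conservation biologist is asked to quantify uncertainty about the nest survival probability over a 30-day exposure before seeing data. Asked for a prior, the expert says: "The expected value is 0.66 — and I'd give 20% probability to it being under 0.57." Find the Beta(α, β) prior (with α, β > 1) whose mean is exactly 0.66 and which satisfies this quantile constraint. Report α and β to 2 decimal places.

α ≈ 12.50, β ≈ 6.44

With mean 0.66 fixed, write α = 0.66s, β = 0.34s where s = α+β.
Need P(θ < 0.57) = 0.2 under Beta(0.66s, 0.34s). Normal approximation: (q−m)/√(m(1−m)/s) ≈ z_{0.2} = -0.842, so s ≈ 0.66·0.34·(-0.842)²/(0.57−0.66)² = 19.6.
At s = 19.6: P(θ<0.57) ≈ 0.196. Adjusting to match 0.2 gives s ≈ 18.95.
So α = 0.66·18.95 ≈ 12.50, β = 0.34·18.95 ≈ 6.44.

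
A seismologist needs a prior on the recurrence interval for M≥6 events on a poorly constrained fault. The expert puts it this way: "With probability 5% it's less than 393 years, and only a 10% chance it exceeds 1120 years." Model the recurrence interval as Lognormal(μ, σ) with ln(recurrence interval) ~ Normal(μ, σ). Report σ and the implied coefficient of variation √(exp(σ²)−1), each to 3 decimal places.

If T ~ Lognormal(μ,σ) then ln T ~ Normal(μ,σ), so the p-quantile of ln T is μ + z_p·σ.
ln(393) = 5.974 and ln(1120) = 7.021; z_{0.05} = -1.645, z_{0.9} = 1.282.
σ = (7.021 − 5.974)/(1.282 − (-1.645)) = 0.358.
μ = 5.974 − (-1.645)·0.358 = 6.562.
CV = √(exp(σ²)−1) = √(exp(0.1281)−1) = 0.370.

σ ≈ 0.358, CV ≈ 0.370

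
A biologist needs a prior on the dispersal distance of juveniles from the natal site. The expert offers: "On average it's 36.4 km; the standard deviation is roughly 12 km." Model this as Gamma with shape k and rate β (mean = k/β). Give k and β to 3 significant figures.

For Gamma(k, rate β): mean = k/β, variance = k/β², so CV = 1/√k.
CV = SD/mean = 12/36.4 = 0.3297, hence k = 1/CV² = 9.2.
Then β = k/mean = 9.2/36.4 = 0.253.

k ≈ 9.2, β ≈ 0.253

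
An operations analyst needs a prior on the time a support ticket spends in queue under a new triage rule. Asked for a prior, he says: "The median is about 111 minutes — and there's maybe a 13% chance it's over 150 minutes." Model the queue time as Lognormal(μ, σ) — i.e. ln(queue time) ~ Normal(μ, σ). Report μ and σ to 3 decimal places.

μ ≈ 4.710, σ ≈ 0.267

If T ~ Lognormal(μ,σ) then ln T ~ Normal(μ,σ), so the p-quantile of ln T is μ + z_p·σ.
ln(111) = 4.71 and ln(150) = 5.011; z_{0.5} = 0, z_{0.87} = 1.126.
σ = (5.011 − 4.71)/(1.126 − (0)) = 0.267.
μ = 4.71 − (0)·0.267 = 4.710.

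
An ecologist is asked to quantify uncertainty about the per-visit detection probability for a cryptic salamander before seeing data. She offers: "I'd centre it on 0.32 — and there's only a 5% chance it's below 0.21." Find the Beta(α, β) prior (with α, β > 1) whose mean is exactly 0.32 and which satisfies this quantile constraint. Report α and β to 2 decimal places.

With mean 0.32 fixed, write α = 0.32s, β = 0.68s where s = α+β.
Need P(θ < 0.21) = 0.05 under Beta(0.32s, 0.68s). Normal approximation: (q−m)/√(m(1−m)/s) ≈ z_{0.05} = -1.64, so s ≈ 0.32·0.68·(-1.64)²/(0.21−0.32)² = 48.7.
At s = 48.7: P(θ<0.21) ≈ 0.041. Adjusting to match 0.05 gives s ≈ 43.71.
So α = 0.32·43.71 ≈ 13.99, β = 0.68·43.71 ≈ 29.72.

α ≈ 13.99, β ≈ 29.72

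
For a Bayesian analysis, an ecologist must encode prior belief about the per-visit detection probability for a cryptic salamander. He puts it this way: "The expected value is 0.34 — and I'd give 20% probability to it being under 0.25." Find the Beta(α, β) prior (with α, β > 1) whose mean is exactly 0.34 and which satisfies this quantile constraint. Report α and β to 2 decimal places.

With mean 0.34 fixed, write α = 0.34s, β = 0.66s where s = α+β.
Need P(θ < 0.25) = 0.2 under Beta(0.34s, 0.66s). Normal approximation: (q−m)/√(m(1−m)/s) ≈ z_{0.2} = -0.842, so s ≈ 0.34·0.66·(-0.842)²/(0.25−0.34)² = 19.6.
At s = 19.6: P(θ<0.25) ≈ 0.204. Adjusting to match 0.2 gives s ≈ 20.23.
So α = 0.34·20.23 ≈ 6.88, β = 0.66·20.23 ≈ 13.35.

α ≈ 6.88, β ≈ 13.35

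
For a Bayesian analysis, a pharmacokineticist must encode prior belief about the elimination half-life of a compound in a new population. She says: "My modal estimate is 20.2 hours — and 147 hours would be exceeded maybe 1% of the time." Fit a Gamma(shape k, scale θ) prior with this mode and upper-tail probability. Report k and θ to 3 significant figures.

k ≈ 1.88, θ ≈ 22.9

Gamma(k,θ) with k>1 has mode (k−1)θ, so θ = 20.2/(k−1).
Need P(X < 147) = 0.99 with θ tied to k this way. Start at k = 2, θ = 20.2: P(X<147) ≈ 0.994.
Too high — lower k to spread out. Iterating converges to k ≈ 1.88.
Then θ = 20.2/(1.88−1) ≈ 22.9.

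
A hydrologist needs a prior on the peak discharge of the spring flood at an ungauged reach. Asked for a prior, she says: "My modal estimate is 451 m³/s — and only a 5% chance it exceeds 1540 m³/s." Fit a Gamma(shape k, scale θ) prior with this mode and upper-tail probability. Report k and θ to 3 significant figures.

Gamma(k,θ) with k>1 has mode (k−1)θ, so θ = 451/(k−1).
Need P(X < 1540) = 0.95 with θ tied to k this way. Start at k = 2, θ = 451: P(X<1540) ≈ 0.855.
Too low — raise k to concentrate. Iterating converges to k ≈ 2.72.
Then θ = 451/(2.72−1) ≈ 262.

k ≈ 2.72, θ ≈ 262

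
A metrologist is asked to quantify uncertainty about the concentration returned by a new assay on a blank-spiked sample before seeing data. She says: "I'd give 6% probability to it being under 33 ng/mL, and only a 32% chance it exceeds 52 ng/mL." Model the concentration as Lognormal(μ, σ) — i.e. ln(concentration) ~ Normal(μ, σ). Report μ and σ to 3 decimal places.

μ ≈ 3.846, σ ≈ 0.225

If T ~ Lognormal(μ,σ) then ln T ~ Normal(μ,σ), so the p-quantile of ln T is μ + z_p·σ.
ln(33) = 3.497 and ln(52) = 3.951; z_{0.06} = -1.555, z_{0.68} = 0.4677.
σ = (3.951 − 3.497)/(0.4677 − (-1.555)) = 0.225.
μ = 3.497 − (-1.555)·0.225 = 3.846.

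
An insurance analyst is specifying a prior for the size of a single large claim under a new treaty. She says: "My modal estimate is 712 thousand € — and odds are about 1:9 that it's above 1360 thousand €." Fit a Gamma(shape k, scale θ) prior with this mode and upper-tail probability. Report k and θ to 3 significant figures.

Gamma(k,θ) with k>1 has mode (k−1)θ, so θ = 712/(k−1).
Need P(X < 1360) = 0.9 with θ tied to k this way. Start at k = 2, θ = 712: P(X<1360) ≈ 0.569.
Too low — raise k to concentrate. Iterating converges to k ≈ 5.57.
Then θ = 712/(5.57−1) ≈ 156.

k ≈ 5.57, θ ≈ 156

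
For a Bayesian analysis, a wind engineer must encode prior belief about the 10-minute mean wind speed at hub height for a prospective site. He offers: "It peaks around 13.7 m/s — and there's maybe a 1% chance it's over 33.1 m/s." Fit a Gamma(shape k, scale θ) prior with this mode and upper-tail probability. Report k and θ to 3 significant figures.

k ≈ 7.08, θ ≈ 2.25

Gamma(k,θ) with k>1 has mode (k−1)θ, so θ = 13.7/(k−1).
Need P(X < 33.1) = 0.99 with θ tied to k this way. Start at k = 2, θ = 13.7: P(X<33.1) ≈ 0.695.
Too low — raise k to concentrate. Iterating converges to k ≈ 7.08.
Then θ = 13.7/(7.08−1) ≈ 2.25.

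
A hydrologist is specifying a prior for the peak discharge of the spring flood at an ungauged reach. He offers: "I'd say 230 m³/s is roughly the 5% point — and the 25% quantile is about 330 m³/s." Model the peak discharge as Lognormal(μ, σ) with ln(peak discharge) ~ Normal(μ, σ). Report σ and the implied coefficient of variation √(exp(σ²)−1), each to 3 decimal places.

If T ~ Lognormal(μ,σ) then ln T ~ Normal(μ,σ), so the p-quantile of ln T is μ + z_p·σ.
ln(230) = 5.438 and ln(330) = 5.799; z_{0.05} = -1.645, z_{0.25} = -0.6745.
σ = (5.799 − 5.438)/(-0.6745 − (-1.645)) = 0.372.
μ = 5.438 − (-1.645)·0.372 = 6.050.
CV = √(exp(σ²)−1) = √(exp(0.1384)−1) = 0.385.

σ ≈ 0.372, CV ≈ 0.385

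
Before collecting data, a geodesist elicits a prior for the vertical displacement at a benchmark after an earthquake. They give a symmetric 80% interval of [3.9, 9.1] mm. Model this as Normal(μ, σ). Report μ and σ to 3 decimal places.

μ = 6.500, σ = 2.029

A symmetric 80% interval runs μ ± z·σ with z = 1.282.
Half-width = 2.6, so σ = 2.6/1.282 = 2.029.
μ is the interval midpoint, 6.500.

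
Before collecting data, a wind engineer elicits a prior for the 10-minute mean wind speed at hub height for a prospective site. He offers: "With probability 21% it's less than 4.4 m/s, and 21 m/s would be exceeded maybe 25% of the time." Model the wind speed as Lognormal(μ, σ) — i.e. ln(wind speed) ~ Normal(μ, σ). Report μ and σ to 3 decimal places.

If T ~ Lognormal(μ,σ) then ln T ~ Normal(μ,σ), so the p-quantile of ln T is μ + z_p·σ.
ln(4.4) = 1.482 and ln(21) = 3.045; z_{0.21} = -0.8064, z_{0.75} = 0.6745.
σ = (3.045 − 1.482)/(0.6745 − (-0.8064)) = 1.055.
μ = 1.482 − (-0.8064)·1.055 = 2.333.

μ ≈ 2.333, σ ≈ 1.055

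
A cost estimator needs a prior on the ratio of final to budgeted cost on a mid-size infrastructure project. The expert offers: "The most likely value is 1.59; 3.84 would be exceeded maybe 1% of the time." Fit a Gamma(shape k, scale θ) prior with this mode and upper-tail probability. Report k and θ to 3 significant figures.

k ≈ 7.08, θ ≈ 0.261

Gamma(k,θ) with k>1 has mode (k−1)θ, so θ = 1.59/(k−1).
Need P(X < 3.84) = 0.99 with θ tied to k this way. Start at k = 2, θ = 1.59: P(X<3.84) ≈ 0.695.
Too low — raise k to concentrate. Iterating converges to k ≈ 7.08.
Then θ = 1.59/(7.08−1) ≈ 0.261.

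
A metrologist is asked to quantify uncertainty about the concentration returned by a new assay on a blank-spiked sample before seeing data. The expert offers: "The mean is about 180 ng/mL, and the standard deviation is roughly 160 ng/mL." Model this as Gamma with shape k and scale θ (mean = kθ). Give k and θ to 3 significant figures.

k ≈ 1.27, θ ≈ 142

For Gamma(k, scale θ): mean = kθ, variance = kθ², so CV = 1/√k.
CV = SD/mean = 160/180 = 0.8889, hence k = 1/CV² = 1.27.
Then θ = mean/k = 180/1.27 = 142.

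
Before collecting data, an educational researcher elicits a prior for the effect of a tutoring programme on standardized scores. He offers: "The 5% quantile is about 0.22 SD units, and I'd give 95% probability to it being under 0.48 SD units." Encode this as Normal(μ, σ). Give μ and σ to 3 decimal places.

μ = 0.350, σ = 0.079

The p-quantile of Normal(μ,σ) is μ + z_p·σ, with z_{0.05} = -1.645 and z_{0.95} = 1.645.
Eliminate σ: μ = (z₂·x₁ − z₁·x₂)/(z₂ − z₁) = (1.645·0.22 − (-1.645)·0.48)/3.29 = 0.350.
Then σ = (x₂ − x₁)/(z₂ − z₁) = (0.48 − 0.22)/3.29 = 0.079.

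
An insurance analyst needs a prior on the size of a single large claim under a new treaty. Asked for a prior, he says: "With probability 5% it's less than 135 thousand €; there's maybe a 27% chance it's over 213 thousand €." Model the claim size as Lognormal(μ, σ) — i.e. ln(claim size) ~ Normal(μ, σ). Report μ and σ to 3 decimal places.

μ ≈ 5.238, σ ≈ 0.202

If T ~ Lognormal(μ,σ) then ln T ~ Normal(μ,σ), so the p-quantile of ln T is μ + z_p·σ.
ln(135) = 4.905 and ln(213) = 5.361; z_{0.05} = -1.645, z_{0.73} = 0.6128.
σ = (5.361 − 4.905)/(0.6128 − (-1.645)) = 0.202.
μ = 4.905 − (-1.645)·0.202 = 5.238.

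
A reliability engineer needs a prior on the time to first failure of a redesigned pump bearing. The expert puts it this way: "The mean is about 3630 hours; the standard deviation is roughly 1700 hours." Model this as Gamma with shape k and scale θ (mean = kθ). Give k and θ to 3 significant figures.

k ≈ 4.56, θ ≈ 796

For Gamma(k, scale θ): mean = kθ, variance = kθ², so CV = 1/√k.
CV = SD/mean = 1700/3630 = 0.4683, hence k = 1/CV² = 4.56.
Then θ = mean/k = 3630/4.56 = 796.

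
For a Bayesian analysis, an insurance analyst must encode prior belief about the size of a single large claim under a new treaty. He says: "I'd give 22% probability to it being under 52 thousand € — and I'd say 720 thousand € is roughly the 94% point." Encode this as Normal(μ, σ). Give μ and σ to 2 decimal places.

μ = 273.67, σ = 287.07

The p-quantile of Normal(μ,σ) is μ + z_p·σ, with z_{0.22} = -0.7722 and z_{0.94} = 1.555.
Eliminate σ: μ = (z₂·x₁ − z₁·x₂)/(z₂ − z₁) = (1.555·52 − (-0.7722)·720)/2.327 = 273.67.
Then σ = (x₂ − x₁)/(z₂ − z₁) = (720 − 52)/2.327 = 287.07.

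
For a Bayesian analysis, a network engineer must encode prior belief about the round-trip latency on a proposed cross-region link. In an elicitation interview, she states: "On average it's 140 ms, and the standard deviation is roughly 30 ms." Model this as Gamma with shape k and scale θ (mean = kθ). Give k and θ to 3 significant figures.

k ≈ 21.8, θ ≈ 6.43

For Gamma(k, scale θ): mean = kθ, variance = kθ², so CV = 1/√k.
CV = SD/mean = 30/140 = 0.2143, hence k = 1/CV² = 21.8.
Then θ = mean/k = 140/21.8 = 6.43.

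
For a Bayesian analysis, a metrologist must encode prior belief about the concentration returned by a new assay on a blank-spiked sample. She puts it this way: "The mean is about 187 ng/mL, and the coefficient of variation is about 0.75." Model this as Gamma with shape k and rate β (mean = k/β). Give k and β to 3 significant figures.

For Gamma(k, rate β): mean = k/β, variance = k/β², so CV = 1/√k.
CV = 0.75, hence k = 1/CV² = 1.78.
Then β = k/mean = 1.78/187 = 0.00951.

k ≈ 1.78, β ≈ 0.00951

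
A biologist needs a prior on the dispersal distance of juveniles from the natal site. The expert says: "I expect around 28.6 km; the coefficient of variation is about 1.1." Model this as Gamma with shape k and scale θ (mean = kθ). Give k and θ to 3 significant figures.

For Gamma(k, scale θ): mean = kθ, variance = kθ², so CV = 1/√k.
CV = 1.1, hence k = 1/CV² = 0.826.
Then θ = mean/k = 28.6/0.826 = 34.6.

k ≈ 0.826, θ ≈ 34.6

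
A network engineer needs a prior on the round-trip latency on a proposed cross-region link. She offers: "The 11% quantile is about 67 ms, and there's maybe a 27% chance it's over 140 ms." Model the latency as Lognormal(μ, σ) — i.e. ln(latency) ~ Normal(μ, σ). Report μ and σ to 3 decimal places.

If T ~ Lognormal(μ,σ) then ln T ~ Normal(μ,σ), so the p-quantile of ln T is μ + z_p·σ.
ln(67) = 4.205 and ln(140) = 4.942; z_{0.11} = -1.227, z_{0.73} = 0.6128.
σ = (4.942 − 4.205)/(0.6128 − (-1.227)) = 0.401.
μ = 4.205 − (-1.227)·0.401 = 4.696.

μ ≈ 4.696, σ ≈ 0.401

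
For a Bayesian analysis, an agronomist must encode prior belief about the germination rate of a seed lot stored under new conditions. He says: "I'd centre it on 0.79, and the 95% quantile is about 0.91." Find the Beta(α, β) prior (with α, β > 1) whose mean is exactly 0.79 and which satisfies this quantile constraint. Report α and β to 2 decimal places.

α ≈ 18.58, β ≈ 4.94

With mean 0.79 fixed, write α = 0.79s, β = 0.21s where s = α+β.
Need P(θ < 0.91) = 0.95 under Beta(0.79s, 0.21s). Normal approximation: (q−m)/√(m(1−m)/s) ≈ z_{0.95} = 1.64, so s ≈ 0.79·0.21·(1.64)²/(0.91−0.79)² = 31.2.
At s = 31.2: P(θ<0.91) ≈ 0.973. Adjusting to match 0.95 gives s ≈ 23.52.
So α = 0.79·23.52 ≈ 18.58, β = 0.21·23.52 ≈ 4.94.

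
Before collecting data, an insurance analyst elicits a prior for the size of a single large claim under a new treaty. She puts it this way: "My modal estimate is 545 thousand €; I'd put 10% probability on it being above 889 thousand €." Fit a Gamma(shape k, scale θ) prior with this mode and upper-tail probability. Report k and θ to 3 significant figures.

Gamma(k,θ) with k>1 has mode (k−1)θ, so θ = 545/(k−1).
Need P(X < 889) = 0.9 with θ tied to k this way. Start at k = 2, θ = 545: P(X<889) ≈ 0.485.
Too low — raise k to concentrate. Iterating converges to k ≈ 8.87.
Then θ = 545/(8.87−1) ≈ 69.3.

k ≈ 8.87, θ ≈ 69.3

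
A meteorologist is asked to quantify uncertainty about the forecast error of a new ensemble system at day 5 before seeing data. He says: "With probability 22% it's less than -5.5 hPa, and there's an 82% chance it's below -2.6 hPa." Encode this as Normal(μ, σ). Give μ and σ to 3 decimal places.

The p-quantile of Normal(μ,σ) is μ + z_p·σ, with z_{0.22} = -0.7722 and z_{0.82} = 0.9154.
Eliminate σ: μ = (z₂·x₁ − z₁·x₂)/(z₂ − z₁) = (0.9154·-5.5 − (-0.7722)·-2.6)/1.688 = -4.173.
Then σ = (x₂ − x₁)/(z₂ − z₁) = (-2.6 − -5.5)/1.688 = 1.718.

μ = -4.173, σ = 1.718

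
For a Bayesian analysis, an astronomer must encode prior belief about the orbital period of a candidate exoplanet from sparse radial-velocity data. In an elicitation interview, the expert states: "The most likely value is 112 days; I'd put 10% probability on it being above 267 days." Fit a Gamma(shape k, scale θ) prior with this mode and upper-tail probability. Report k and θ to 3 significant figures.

k ≈ 3.55, θ ≈ 44

Gamma(k,θ) with k>1 has mode (k−1)θ, so θ = 112/(k−1).
Need P(X < 267) = 0.9 with θ tied to k this way. Start at k = 2, θ = 112: P(X<267) ≈ 0.688.
Too low — raise k to concentrate. Iterating converges to k ≈ 3.55.
Then θ = 112/(3.55−1) ≈ 44.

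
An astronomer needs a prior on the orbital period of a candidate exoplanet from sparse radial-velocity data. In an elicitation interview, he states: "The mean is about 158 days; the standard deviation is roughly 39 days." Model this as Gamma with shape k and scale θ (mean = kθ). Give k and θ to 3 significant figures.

k ≈ 16.4, θ ≈ 9.63

For Gamma(k, scale θ): mean = kθ, variance = kθ², so CV = 1/√k.
CV = SD/mean = 39/158 = 0.2468, hence k = 1/CV² = 16.4.
Then θ = mean/k = 158/16.4 = 9.63.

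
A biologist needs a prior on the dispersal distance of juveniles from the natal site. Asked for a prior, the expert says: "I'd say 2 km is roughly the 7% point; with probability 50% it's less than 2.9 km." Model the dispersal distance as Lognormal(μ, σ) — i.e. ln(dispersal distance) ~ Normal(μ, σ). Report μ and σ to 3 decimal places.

If T ~ Lognormal(μ,σ) then ln T ~ Normal(μ,σ), so the p-quantile of ln T is μ + z_p·σ.
ln(2) = 0.6931 and ln(2.9) = 1.065; z_{0.07} = -1.476, z_{0.5} = 0.
σ = (1.065 − 0.6931)/(0 − (-1.476)) = 0.252.
μ = 0.6931 − (-1.476)·0.252 = 1.065.

μ ≈ 1.065, σ ≈ 0.252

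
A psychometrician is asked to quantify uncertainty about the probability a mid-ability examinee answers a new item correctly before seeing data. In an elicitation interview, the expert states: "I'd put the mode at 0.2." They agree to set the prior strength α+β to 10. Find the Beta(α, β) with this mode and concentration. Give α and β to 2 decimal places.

α = 2.60, β = 7.40

For α,β > 1 the Beta mode is (α−1)/(α+β−2). With α+β = 10, the mode is (α−1)/8.
Set (α−1)/8 = 0.2 → α = 1 + 0.2·8 = 2.60.
β = 10 − α = 7.40.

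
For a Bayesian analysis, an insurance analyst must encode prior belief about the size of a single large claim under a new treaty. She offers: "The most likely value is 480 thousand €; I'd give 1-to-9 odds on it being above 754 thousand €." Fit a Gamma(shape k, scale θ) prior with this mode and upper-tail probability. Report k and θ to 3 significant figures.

Gamma(k,θ) with k>1 has mode (k−1)θ, so θ = 480/(k−1).
Need P(X < 754) = 0.9 with θ tied to k this way. Start at k = 2, θ = 480: P(X<754) ≈ 0.466.
Too low — raise k to concentrate. Iterating converges to k ≈ 10.2.
Then θ = 480/(10.2−1) ≈ 52.2.

k ≈ 10.2, θ ≈ 52.2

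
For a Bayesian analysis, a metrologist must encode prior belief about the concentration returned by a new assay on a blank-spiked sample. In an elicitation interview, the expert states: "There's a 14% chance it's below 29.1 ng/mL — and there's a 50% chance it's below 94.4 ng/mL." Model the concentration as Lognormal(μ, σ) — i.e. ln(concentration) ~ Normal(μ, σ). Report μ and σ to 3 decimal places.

If T ~ Lognormal(μ,σ) then ln T ~ Normal(μ,σ), so the p-quantile of ln T is μ + z_p·σ.
ln(29.1) = 3.371 and ln(94.4) = 4.548; z_{0.14} = -1.08, z_{0.5} = 0.
σ = (4.548 − 3.371)/(0 − (-1.08)) = 1.089.
μ = 3.371 − (-1.08)·1.089 = 4.548.

μ ≈ 4.548, σ ≈ 1.089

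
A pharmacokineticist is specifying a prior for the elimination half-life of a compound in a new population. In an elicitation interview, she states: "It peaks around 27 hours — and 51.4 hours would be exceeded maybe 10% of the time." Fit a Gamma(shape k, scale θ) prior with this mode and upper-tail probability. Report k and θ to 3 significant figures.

Gamma(k,θ) with k>1 has mode (k−1)θ, so θ = 27/(k−1).
Need P(X < 51.4) = 0.9 with θ tied to k this way. Start at k = 2, θ = 27: P(X<51.4) ≈ 0.567.
Too low — raise k to concentrate. Iterating converges to k ≈ 5.61.
Then θ = 27/(5.61−1) ≈ 5.85.

k ≈ 5.61, θ ≈ 5.85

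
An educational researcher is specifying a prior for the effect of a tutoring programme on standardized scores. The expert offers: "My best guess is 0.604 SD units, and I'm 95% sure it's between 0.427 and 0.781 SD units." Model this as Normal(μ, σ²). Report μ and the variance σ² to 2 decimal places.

A symmetric 95% interval runs μ ± z·σ with z = 1.96.
Half-width = 0.177, so σ = 0.177/1.96 = 0.090 and σ² = 0.01.
μ is the stated best guess, 0.60.

μ = 0.60, σ² = 0.01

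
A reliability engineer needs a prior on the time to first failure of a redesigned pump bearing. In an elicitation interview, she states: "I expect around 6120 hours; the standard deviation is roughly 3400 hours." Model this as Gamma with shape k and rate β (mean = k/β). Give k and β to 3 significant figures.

k ≈ 3.24, β ≈ 0.000529

For Gamma(k, rate β): mean = k/β, variance = k/β², so CV = 1/√k.
CV = SD/mean = 3400/6120 = 0.5556, hence k = 1/CV² = 3.24.
Then β = k/mean = 3.24/6120 = 0.000529.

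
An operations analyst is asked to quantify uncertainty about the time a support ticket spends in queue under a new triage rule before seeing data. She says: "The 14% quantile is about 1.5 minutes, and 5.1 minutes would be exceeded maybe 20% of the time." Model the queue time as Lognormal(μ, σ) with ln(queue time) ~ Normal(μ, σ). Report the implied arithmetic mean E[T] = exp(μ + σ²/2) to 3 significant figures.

E[T] ≈ 3.65 minutes

If T ~ Lognormal(μ,σ) then ln T ~ Normal(μ,σ), so the p-quantile of ln T is μ + z_p·σ.
ln(1.5) = 0.4055 and ln(5.1) = 1.629; z_{0.14} = -1.08, z_{0.8} = 0.8416.
σ = (1.629 − 0.4055)/(0.8416 − (-1.08)) = 0.637.
μ = 0.4055 − (-1.08)·0.637 = 1.093.
E[T] = exp(μ + σ²/2) = exp(1.093 + 0.2027) = 3.65 minutes.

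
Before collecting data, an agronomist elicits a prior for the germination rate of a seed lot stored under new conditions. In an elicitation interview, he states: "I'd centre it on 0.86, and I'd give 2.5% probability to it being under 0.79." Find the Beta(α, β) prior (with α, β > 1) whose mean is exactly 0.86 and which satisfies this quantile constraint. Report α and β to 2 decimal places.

α ≈ 95.60, β ≈ 15.56

With mean 0.86 fixed, write α = 0.86s, β = 0.14s where s = α+β.
Need P(θ < 0.79) = 0.025 under Beta(0.86s, 0.14s). Normal approximation: (q−m)/√(m(1−m)/s) ≈ z_{0.025} = -1.96, so s ≈ 0.86·0.14·(-1.96)²/(0.79−0.86)² = 94.4.
At s = 94.4: P(θ<0.79) ≈ 0.035. Adjusting to match 0.025 gives s ≈ 111.16.
So α = 0.86·111.16 ≈ 95.60, β = 0.14·111.16 ≈ 15.56.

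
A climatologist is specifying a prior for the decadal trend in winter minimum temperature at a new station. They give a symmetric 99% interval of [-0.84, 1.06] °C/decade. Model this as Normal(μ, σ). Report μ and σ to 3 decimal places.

μ = 0.110, σ = 0.369

A symmetric 99% interval runs μ ± z·σ with z = 2.576.
Half-width = 0.95, so σ = 0.95/2.576 = 0.369.
μ is the interval midpoint, 0.110.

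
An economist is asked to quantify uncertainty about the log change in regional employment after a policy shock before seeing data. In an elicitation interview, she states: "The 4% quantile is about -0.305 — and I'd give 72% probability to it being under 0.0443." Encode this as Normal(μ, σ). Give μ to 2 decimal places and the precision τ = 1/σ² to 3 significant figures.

For Normal(μ,σ), the p-quantile is μ + z_p·σ. Here z_{0.04} = -1.751, z_{0.72} = 0.5828.
So -0.305 = μ − 1.751σ and 0.0443 = μ + 0.5828σ.
Subtracting: σ = (0.0443 − -0.305)/(0.5828 − (-1.751)) = 0.15.
Then μ = -0.305 − (-1.751)·0.15 = -0.04.
Precision τ = 1/σ² = 1/0.1497² = 44.6.

μ = -0.04, τ = 44.6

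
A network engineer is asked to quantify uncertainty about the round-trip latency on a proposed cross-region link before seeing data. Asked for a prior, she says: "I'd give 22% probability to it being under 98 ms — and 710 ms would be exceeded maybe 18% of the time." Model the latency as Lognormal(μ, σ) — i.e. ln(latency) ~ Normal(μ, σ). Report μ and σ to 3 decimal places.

μ ≈ 5.491, σ ≈ 1.173

If T ~ Lognormal(μ,σ) then ln T ~ Normal(μ,σ), so the p-quantile of ln T is μ + z_p·σ.
ln(98) = 4.585 and ln(710) = 6.565; z_{0.22} = -0.7722, z_{0.82} = 0.9154.
σ = (6.565 − 4.585)/(0.9154 − (-0.7722)) = 1.173.
μ = 4.585 − (-0.7722)·1.173 = 5.491.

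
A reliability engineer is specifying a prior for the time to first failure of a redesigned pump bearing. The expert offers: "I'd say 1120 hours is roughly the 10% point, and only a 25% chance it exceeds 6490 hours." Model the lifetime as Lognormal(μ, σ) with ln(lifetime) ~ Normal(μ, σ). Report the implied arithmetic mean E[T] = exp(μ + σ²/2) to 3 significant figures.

If T ~ Lognormal(μ,σ) then ln T ~ Normal(μ,σ), so the p-quantile of ln T is μ + z_p·σ.
ln(1120) = 7.021 and ln(6490) = 8.778; z_{0.1} = -1.282, z_{0.75} = 0.6745.
σ = (8.778 − 7.021)/(0.6745 − (-1.282)) = 0.898.
μ = 7.021 − (-1.282)·0.898 = 8.172.
E[T] = exp(μ + σ²/2) = exp(8.172 + 0.4034) = 5300 hours.

E[T] ≈ 5300 hours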